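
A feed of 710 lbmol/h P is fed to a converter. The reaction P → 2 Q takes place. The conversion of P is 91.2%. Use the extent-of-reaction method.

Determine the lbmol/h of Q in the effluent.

P reacted = 0.912 × 710 = 647.5 lbmol/h; ν_P = −1, so ξ = 647.5/1 = 647.5 lbmol/h.
Outlet amounts (n = n₀ + ν ξ):
  P: 710 − 1(647.5) = 62.48
  Q: 0 + 2(647.5) = 1295

1300 lbmol/h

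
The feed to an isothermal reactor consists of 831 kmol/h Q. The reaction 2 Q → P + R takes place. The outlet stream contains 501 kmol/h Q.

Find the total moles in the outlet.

For Q: n = n₀ − 2ξ → 501 = 831 − 2ξ, giving ξ = 165 kmol/h.
Outlet amounts (n = n₀ + ν ξ):
  Q: 831 − 2(165) = 501
  P: 0 + 1(165) = 165
  R: 0 + 1(165) = 165
Total out = 501 + 165 + 165 = 831 kmol/h.

831 kmol/h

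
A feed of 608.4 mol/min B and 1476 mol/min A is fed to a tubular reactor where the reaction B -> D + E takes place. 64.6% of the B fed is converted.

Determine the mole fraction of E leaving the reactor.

0.159

B reacted = 0.646 × 608.4 = 393 mol/min; ν_B = −1, so ξ = 393/1 = 393 mol/min.
Outlet amounts (n = n₀ + ν ξ):
  B: 608.4 − 1(393) = 215.4
  D: 0 + 1(393) = 393
  E: 0 + 1(393) = 393
  A: 1476 (inert)
Total out = 2477 mol/min; y_E = 393 / 2477 = 0.1586.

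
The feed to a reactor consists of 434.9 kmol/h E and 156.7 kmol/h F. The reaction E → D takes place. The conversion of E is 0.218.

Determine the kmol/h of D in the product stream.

94.8 kmol/h

E reacted = 0.218 × 434.9 = 94.81 kmol/h; ν_E = −1, so ξ = 94.81/1 = 94.81 kmol/h.
Outlet amounts (n = n₀ + ν ξ):
  E: 434.9 − 1(94.81) = 340.1
  D: 0 + 1(94.81) = 94.81
  F: 156.7 (inert)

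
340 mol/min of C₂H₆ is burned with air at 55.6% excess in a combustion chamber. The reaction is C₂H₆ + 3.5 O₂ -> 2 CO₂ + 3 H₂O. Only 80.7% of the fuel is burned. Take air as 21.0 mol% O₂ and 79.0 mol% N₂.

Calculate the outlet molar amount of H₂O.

823 mol/min

Stoichiometric O₂ = 3.5 × 340 = 1190 mol/min; O₂ fed = 1190 × 1.556 = 1852 mol/min.
N₂ fed = 1852 × 79/21 = 6966 mol/min.
Fuel reacted = 0.807 × 340 → ξ = 274.4 mol/min.
Outlet (n = n₀ + ν ξ):
  C₂H₆: 340 − 1(274.4) = 65.62
  O₂: 1852 − 3.5(274.4) = 891.3
  N₂: 6966 (inert)
  CO₂: 0 + 2(274.4) = 548.8
  H₂O: 0 + 3(274.4) = 823.1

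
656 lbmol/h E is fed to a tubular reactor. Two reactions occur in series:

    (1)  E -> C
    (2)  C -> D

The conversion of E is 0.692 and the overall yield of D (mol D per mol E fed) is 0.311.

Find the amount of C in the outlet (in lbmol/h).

250 lbmol/h

Conversion of E: E consumed = 1ξ₁ = 0.692 × 656 → ξ₁ = 454 lbmol/h.
Yield of D: 1ξ₂ / 656 = 0.311 → ξ₂ = 204 lbmol/h.
Outlet amounts (n = n₀ + Σ ν·ξ):
  E: 656 − 1(454) = 202
  C: 0 + 1(454) − 1(204) = 249.9
  D: 0 + 1(204) = 204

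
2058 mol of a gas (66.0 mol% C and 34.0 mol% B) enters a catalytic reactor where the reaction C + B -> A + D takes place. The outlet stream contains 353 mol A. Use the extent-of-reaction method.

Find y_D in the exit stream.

For A: n = n₀ + 1ξ → 353 = 0 + 1ξ, giving ξ = 353 mol.
Outlet amounts (n = n₀ + ν ξ):
  C: 1358 − 1(353) = 1005
  B: 699.7 − 1(353) = 346.7
  A: 0 + 1(353) = 353
  D: 0 + 1(353) = 353
Total out = 2058 mol; y_D = 353 / 2058 = 0.1715.

0.172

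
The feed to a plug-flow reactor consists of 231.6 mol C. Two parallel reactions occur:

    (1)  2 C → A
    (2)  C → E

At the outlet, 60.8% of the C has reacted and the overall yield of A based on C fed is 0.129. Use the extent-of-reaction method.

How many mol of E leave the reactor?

Yield of A: 1ξ₁ / 231.6 = 0.129 → ξ₁ = 29.88 mol.
Conversion of C: 2ξ₁ + 1ξ₂ = 0.608 × 231.6 = 140.8 → ξ₂ = 81.06 mol.
Outlet amounts (n = n₀ + Σ ν·ξ):
  C: 231.6 − 2(29.88) − 1(81.06) = 90.79
  A: 0 + 1(29.88) = 29.88
  E: 0 + 1(81.06) = 81.06

81.1 mol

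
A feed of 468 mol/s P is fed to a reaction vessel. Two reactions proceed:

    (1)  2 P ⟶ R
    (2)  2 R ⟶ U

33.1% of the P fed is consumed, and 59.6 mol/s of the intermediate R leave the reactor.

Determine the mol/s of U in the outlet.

Conversion of P: P consumed = 2ξ₁ = 0.331 × 468 → ξ₁ = 77.45 mol/s.
R balance: n_R = 0 + 1ξ₁ − 2ξ₂ = 59.6 → ξ₂ = (1·77.45 − 59.6)/2 = 8.927 mol/s.
Outlet amounts (n = n₀ + Σ ν·ξ):
  P: 468 − 2(77.45) = 313.1
  R: 0 + 1(77.45) − 2(8.927) = 59.6
  U: 0 + 1(8.927) = 8.927

8.93 mol/s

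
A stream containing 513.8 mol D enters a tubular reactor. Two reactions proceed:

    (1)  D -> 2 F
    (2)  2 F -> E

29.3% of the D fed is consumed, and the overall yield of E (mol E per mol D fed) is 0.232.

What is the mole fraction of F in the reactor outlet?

Conversion of D: D consumed = 1ξ₁ = 0.293 × 513.8 → ξ₁ = 150.5 mol.
Yield of E: 1ξ₂ / 513.8 = 0.232 → ξ₂ = 119.2 mol.
Outlet amounts (n = n₀ + Σ ν·ξ):
  D: 513.8 − 1(150.5) = 363.3
  F: 0 + 2(150.5) − 2(119.2) = 62.68
  E: 0 + 1(119.2) = 119.2
Total out = 545.1 mol; y_F = 62.68 / 545.1 = 0.115.

0.115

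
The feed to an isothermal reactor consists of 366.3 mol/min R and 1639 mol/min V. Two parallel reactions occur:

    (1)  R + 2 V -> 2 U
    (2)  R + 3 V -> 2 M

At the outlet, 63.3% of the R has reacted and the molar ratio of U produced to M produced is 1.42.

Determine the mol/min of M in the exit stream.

Conversion of R: R consumed = 0.633 × 366.3 = 231.9 mol/min = 1ξ₁ + 1ξ₂.
Selectivity: 2ξ₁ / (2ξ₂) = 1.42 → ξ₁ = 1.42 ξ₂.
Substitute: (1·1.42 + 1) ξ₂ = 231.9 → ξ₂ = 95.81 mol/min, ξ₁ = 136.1 mol/min.
Outlet amounts (n = n₀ + Σ ν·ξ):
  R: 366.3 − 1(136.1) − 1(95.81) = 134.4
  V: 1639 − 2(136.1) − 3(95.81) = 1079
  U: 0 + 2(136.1) = 272.1
  M: 0 + 2(95.81) = 191.6

192 mol/min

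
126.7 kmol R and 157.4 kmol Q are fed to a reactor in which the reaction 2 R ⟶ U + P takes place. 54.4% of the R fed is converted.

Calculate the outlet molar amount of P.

34.5 kmol

R reacted = 0.544 × 126.7 = 68.92 kmol; ν_R = −2, so ξ = 68.92/2 = 34.46 kmol.
Outlet amounts (n = n₀ + ν ξ):
  R: 126.7 − 2(34.46) = 57.78
  U: 0 + 1(34.46) = 34.46
  P: 0 + 1(34.46) = 34.46
  Q: 157.4 (inert)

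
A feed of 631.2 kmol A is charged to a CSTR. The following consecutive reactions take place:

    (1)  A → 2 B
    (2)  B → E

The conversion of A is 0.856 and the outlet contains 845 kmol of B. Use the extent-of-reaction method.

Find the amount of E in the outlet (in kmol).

236 kmol

Conversion of A: A consumed = 1ξ₁ = 0.856 × 631.2 → ξ₁ = 540.3 kmol.
B balance: n_B = 0 + 2ξ₁ − 1ξ₂ = 845 → ξ₂ = (2·540.3 − 845)/1 = 235.6 kmol.
Outlet amounts (n = n₀ + Σ ν·ξ):
  A: 631.2 − 1(540.3) = 90.89
  B: 0 + 2(540.3) − 1(235.6) = 845
  E: 0 + 1(235.6) = 235.6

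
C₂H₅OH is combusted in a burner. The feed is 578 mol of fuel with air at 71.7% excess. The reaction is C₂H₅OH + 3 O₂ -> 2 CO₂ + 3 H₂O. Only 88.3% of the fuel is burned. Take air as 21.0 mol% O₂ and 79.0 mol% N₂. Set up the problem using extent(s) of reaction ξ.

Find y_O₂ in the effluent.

0.0947

Stoichiometric O₂ = 3 × 578 = 1734 mol; O₂ fed = 1734 × 1.717 = 2977 mol.
N₂ fed = 2977 × 79/21 = 11200 mol.
Fuel reacted = 0.883 × 578 → ξ = 510.4 mol.
Outlet (n = n₀ + ν ξ):
  C₂H₅OH: 578 − 1(510.4) = 67.63
  O₂: 2977 − 3(510.4) = 1446
  N₂: 11200 (inert)
  CO₂: 0 + 2(510.4) = 1021
  H₂O: 0 + 3(510.4) = 1531
Total out = 15270 mol; y_O₂ = 1446 / 15270 = 0.09473.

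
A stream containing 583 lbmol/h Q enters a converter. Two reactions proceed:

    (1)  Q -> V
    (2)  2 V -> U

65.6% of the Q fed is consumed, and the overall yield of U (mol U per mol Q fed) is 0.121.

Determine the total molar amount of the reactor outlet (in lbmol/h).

Conversion of Q: Q consumed = 1ξ₁ = 0.656 × 583 → ξ₁ = 382.4 lbmol/h.
Yield of U: 1ξ₂ / 583 = 0.121 → ξ₂ = 70.54 lbmol/h.
Outlet amounts (n = n₀ + Σ ν·ξ):
  Q: 583 − 1(382.4) = 200.6
  V: 0 + 1(382.4) − 2(70.54) = 241.4
  U: 0 + 1(70.54) = 70.54
Total out = 200.6 + 241.4 + 70.54 = 512.5 lbmol/h.

512 lbmol/h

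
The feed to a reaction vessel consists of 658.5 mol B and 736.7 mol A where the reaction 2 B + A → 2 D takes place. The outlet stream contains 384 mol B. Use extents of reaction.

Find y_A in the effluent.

0.477

For B: n = n₀ − 2ξ → 384 = 658.5 − 2ξ, giving ξ = 137.2 mol.
Outlet amounts (n = n₀ + ν ξ):
  B: 658.5 − 2(137.2) = 384
  A: 736.7 − 1(137.2) = 599.5
  D: 0 + 2(137.2) = 274.5
Total out = 1258 mol; y_A = 599.5 / 1258 = 0.4765.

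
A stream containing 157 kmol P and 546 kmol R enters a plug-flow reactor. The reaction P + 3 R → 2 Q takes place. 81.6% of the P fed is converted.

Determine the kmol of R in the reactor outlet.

162 kmol

P reacted = 0.816 × 157 = 128.1 kmol; ν_P = −1, so ξ = 128.1/1 = 128.1 kmol.
Outlet amounts (n = n₀ + ν ξ):
  P: 157 − 1(128.1) = 28.89
  R: 546 − 3(128.1) = 161.7
  Q: 0 + 2(128.1) = 256.2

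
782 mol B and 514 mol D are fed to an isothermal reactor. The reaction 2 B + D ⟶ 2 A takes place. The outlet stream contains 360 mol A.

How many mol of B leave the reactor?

422 mol

For A: n = n₀ + 2ξ → 360 = 0 + 2ξ, giving ξ = 180 mol.
Outlet amounts (n = n₀ + ν ξ):
  B: 782 − 2(180) = 422
  D: 514 − 1(180) = 334
  A: 0 + 2(180) = 360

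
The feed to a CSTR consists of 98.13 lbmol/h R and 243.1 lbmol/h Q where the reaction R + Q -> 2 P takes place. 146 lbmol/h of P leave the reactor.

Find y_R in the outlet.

For P: n = n₀ + 2ξ → 146 = 0 + 2ξ, giving ξ = 73 lbmol/h.
Outlet amounts (n = n₀ + ν ξ):
  R: 98.13 − 1(73) = 25.13
  Q: 243.1 − 1(73) = 170.1
  P: 0 + 2(73) = 146
Total out = 341.2 lbmol/h; y_R = 25.13 / 341.2 = 0.07365.

0.0736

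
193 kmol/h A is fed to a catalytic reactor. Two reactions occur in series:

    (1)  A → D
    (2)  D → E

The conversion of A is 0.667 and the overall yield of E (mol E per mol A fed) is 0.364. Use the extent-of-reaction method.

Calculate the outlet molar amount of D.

Conversion of A: A consumed = 1ξ₁ = 0.667 × 193 → ξ₁ = 128.7 kmol/h.
Yield of E: 1ξ₂ / 193 = 0.364 → ξ₂ = 70.25 kmol/h.
Outlet amounts (n = n₀ + Σ ν·ξ):
  A: 193 − 1(128.7) = 64.27
  D: 0 + 1(128.7) − 1(70.25) = 58.48
  E: 0 + 1(70.25) = 70.25

58.5 kmol/h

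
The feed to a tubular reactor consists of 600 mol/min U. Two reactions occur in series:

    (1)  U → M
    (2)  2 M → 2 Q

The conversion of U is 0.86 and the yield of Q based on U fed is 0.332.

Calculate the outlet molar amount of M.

317 mol/min

Conversion of U: U consumed = 1ξ₁ = 0.86 × 600 → ξ₁ = 516 mol/min.
Yield of Q: 2ξ₂ / 600 = 0.332 → ξ₂ = 99.6 mol/min.
Outlet amounts (n = n₀ + Σ ν·ξ):
  U: 600 − 1(516) = 84
  M: 0 + 1(516) − 2(99.6) = 316.8
  Q: 0 + 2(99.6) = 199.2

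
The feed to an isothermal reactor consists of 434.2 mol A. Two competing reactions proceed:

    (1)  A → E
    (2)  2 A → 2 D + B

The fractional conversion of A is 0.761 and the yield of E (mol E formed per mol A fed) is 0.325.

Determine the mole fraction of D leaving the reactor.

Yield of E: 1ξ₁ / 434.2 = 0.325 → ξ₁ = 141.1 mol.
Conversion of A: 1ξ₁ + 2ξ₂ = 0.761 × 434.2 = 330.4 → ξ₂ = 94.66 mol.
Outlet amounts (n = n₀ + Σ ν·ξ):
  A: 434.2 − 1(141.1) − 2(94.66) = 103.8
  E: 0 + 1(141.1) = 141.1
  D: 0 + 2(94.66) = 189.3
  B: 0 + 1(94.66) = 94.66
Total out = 528.9 mol; y_D = 189.3 / 528.9 = 0.358.

0.358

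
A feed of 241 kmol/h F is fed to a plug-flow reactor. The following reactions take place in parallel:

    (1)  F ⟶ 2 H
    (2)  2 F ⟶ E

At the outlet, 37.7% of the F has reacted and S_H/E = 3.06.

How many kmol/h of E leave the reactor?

25.7 kmol/h

Conversion of F: F consumed = 0.377 × 241 = 90.86 kmol/h = 1ξ₁ + 2ξ₂.
Selectivity: 2ξ₁ / (1ξ₂) = 3.06 → ξ₁ = 1.53 ξ₂.
Substitute: (1·1.53 + 2) ξ₂ = 90.86 → ξ₂ = 25.74 kmol/h, ξ₁ = 39.38 kmol/h.
Outlet amounts (n = n₀ + Σ ν·ξ):
  F: 241 − 1(39.38) − 2(25.74) = 150.1
  H: 0 + 2(39.38) = 78.76
  E: 0 + 1(25.74) = 25.74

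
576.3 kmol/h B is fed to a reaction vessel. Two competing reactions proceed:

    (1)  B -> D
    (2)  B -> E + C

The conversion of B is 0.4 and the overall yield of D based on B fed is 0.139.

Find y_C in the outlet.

0.207

Yield of D: 1ξ₁ / 576.3 = 0.139 → ξ₁ = 80.11 kmol/h.
Conversion of B: 1ξ₁ + 1ξ₂ = 0.4 × 576.3 = 230.5 → ξ₂ = 150.4 kmol/h.
Outlet amounts (n = n₀ + Σ ν·ξ):
  B: 576.3 − 1(80.11) − 1(150.4) = 345.8
  D: 0 + 1(80.11) = 80.11
  E: 0 + 1(150.4) = 150.4
  C: 0 + 1(150.4) = 150.4
Total out = 726.7 kmol/h; y_C = 150.4 / 726.7 = 0.207.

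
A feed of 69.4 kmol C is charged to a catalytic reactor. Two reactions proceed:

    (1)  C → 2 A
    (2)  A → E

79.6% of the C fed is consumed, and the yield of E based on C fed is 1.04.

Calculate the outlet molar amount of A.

Conversion of C: C consumed = 1ξ₁ = 0.796 × 69.4 → ξ₁ = 55.24 kmol.
Yield of E: 1ξ₂ / 69.4 = 1.04 → ξ₂ = 72.18 kmol.
Outlet amounts (n = n₀ + Σ ν·ξ):
  C: 69.4 − 1(55.24) = 14.16
  A: 0 + 2(55.24) − 1(72.18) = 38.31
  E: 0 + 1(72.18) = 72.18

38.3 kmol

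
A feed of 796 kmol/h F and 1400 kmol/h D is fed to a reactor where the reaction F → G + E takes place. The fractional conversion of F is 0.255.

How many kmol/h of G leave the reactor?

F reacted = 0.255 × 796 = 203 kmol/h; ν_F = −1, so ξ = 203/1 = 203 kmol/h.
Outlet amounts (n = n₀ + ν ξ):
  F: 796 − 1(203) = 593
  G: 0 + 1(203) = 203
  E: 0 + 1(203) = 203
  D: 1400 (inert)

203 kmol/h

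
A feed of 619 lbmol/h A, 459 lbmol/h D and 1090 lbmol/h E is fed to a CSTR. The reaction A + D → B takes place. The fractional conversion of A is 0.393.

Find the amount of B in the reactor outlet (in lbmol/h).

A reacted = 0.393 × 619 = 243.3 lbmol/h; ν_A = −1, so ξ = 243.3/1 = 243.3 lbmol/h.
Outlet amounts (n = n₀ + ν ξ):
  A: 619 − 1(243.3) = 375.7
  D: 459 − 1(243.3) = 215.7
  B: 0 + 1(243.3) = 243.3
  E: 1090 (inert)

243 lbmol/h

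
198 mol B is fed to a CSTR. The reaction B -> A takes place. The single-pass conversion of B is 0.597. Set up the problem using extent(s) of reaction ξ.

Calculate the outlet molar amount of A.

118 mol

B reacted = 0.597 × 198 = 118.2 mol; ν_B = −1, so ξ = 118.2/1 = 118.2 mol.
Outlet amounts (n = n₀ + ν ξ):
  B: 198 − 1(118.2) = 79.79
  A: 0 + 1(118.2) = 118.2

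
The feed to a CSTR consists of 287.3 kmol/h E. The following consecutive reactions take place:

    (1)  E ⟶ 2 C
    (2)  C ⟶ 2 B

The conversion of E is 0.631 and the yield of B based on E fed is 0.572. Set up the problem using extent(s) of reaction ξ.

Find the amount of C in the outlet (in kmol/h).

280 kmol/h

Conversion of E: E consumed = 1ξ₁ = 0.631 × 287.3 → ξ₁ = 181.3 kmol/h.
Yield of B: 2ξ₂ / 287.3 = 0.572 → ξ₂ = 82.17 kmol/h.
Outlet amounts (n = n₀ + Σ ν·ξ):
  E: 287.3 − 1(181.3) = 106
  C: 0 + 2(181.3) − 1(82.17) = 280.4
  B: 0 + 2(82.17) = 164.3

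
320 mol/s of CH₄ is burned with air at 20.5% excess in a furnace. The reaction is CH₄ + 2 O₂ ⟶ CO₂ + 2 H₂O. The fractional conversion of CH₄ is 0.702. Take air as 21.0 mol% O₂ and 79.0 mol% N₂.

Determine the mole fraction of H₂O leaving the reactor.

Stoichiometric O₂ = 2 × 320 = 640 mol/s; O₂ fed = 640 × 1.205 = 771.2 mol/s.
N₂ fed = 771.2 × 79/21 = 2901 mol/s.
Fuel reacted = 0.702 × 320 → ξ = 224.6 mol/s.
Outlet (n = n₀ + ν ξ):
  CH₄: 320 − 1(224.6) = 95.36
  O₂: 771.2 − 2(224.6) = 321.9
  N₂: 2901 (inert)
  CO₂: 0 + 1(224.6) = 224.6
  H₂O: 0 + 2(224.6) = 449.3
Total out = 3992 mol/s; y_H₂O = 449.3 / 3992 = 0.1125.

0.113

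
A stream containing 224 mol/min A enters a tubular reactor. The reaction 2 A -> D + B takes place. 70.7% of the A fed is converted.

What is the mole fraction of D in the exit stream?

A reacted = 0.707 × 224 = 158.4 mol/min; ν_A = −2, so ξ = 158.4/2 = 79.18 mol/min.
Outlet amounts (n = n₀ + ν ξ):
  A: 224 − 2(79.18) = 65.63
  D: 0 + 1(79.18) = 79.18
  B: 0 + 1(79.18) = 79.18
Total out = 224 mol/min; y_D = 79.18 / 224 = 0.3535.

0.353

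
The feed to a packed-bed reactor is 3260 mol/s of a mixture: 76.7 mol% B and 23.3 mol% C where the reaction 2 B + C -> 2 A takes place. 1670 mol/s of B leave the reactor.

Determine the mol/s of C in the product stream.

344 mol/s

For B: n = n₀ − 2ξ → 1670 = 2500 − 2ξ, giving ξ = 415.2 mol/s.
Outlet amounts (n = n₀ + ν ξ):
  B: 2500 − 2(415.2) = 1670
  C: 759.6 − 1(415.2) = 344.4
  A: 0 + 2(415.2) = 830.4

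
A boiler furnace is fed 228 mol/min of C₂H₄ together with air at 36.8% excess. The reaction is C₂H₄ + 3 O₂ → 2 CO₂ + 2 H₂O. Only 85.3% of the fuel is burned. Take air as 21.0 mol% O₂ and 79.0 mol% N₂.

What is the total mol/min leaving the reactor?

4680 mol/min

Stoichiometric O₂ = 3 × 228 = 684 mol/min; O₂ fed = 684 × 1.368 = 935.7 mol/min.
N₂ fed = 935.7 × 79/21 = 3520 mol/min.
Fuel reacted = 0.853 × 228 → ξ = 194.5 mol/min.
Outlet (n = n₀ + ν ξ):
  C₂H₄: 228 − 1(194.5) = 33.52
  O₂: 935.7 − 3(194.5) = 352.3
  N₂: 3520 (inert)
  CO₂: 0 + 2(194.5) = 389
  H₂O: 0 + 2(194.5) = 389
Total out = 33.52 + 352.3 + 3520 + 389 + 389 = 4684 mol/min.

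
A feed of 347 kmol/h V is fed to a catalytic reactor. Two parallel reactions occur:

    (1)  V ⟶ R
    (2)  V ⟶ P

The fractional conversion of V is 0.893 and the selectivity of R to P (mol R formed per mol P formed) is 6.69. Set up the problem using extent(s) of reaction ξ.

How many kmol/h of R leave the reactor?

Conversion of V: V consumed = 0.893 × 347 = 309.9 kmol/h = 1ξ₁ + 1ξ₂.
Selectivity: 1ξ₁ / (1ξ₂) = 6.69 → ξ₁ = 6.69 ξ₂.
Substitute: (1·6.69 + 1) ξ₂ = 309.9 → ξ₂ = 40.3 kmol/h, ξ₁ = 269.6 kmol/h.
Outlet amounts (n = n₀ + Σ ν·ξ):
  V: 347 − 1(269.6) − 1(40.3) = 37.13
  R: 0 + 1(269.6) = 269.6
  P: 0 + 1(40.3) = 40.3

270 kmol/h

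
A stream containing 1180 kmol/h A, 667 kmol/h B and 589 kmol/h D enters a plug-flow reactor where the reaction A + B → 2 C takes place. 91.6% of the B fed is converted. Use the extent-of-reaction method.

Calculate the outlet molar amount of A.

B reacted = 0.916 × 667 = 611 kmol/h; ν_B = −1, so ξ = 611/1 = 611 kmol/h.
Outlet amounts (n = n₀ + ν ξ):
  A: 1180 − 1(611) = 569
  B: 667 − 1(611) = 56.03
  C: 0 + 2(611) = 1222
  D: 589 (inert)

569 kmol/h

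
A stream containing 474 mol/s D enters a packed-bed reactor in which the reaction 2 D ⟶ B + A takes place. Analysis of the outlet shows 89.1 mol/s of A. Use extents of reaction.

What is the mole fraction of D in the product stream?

For A: n = n₀ + 1ξ → 89.1 = 0 + 1ξ, giving ξ = 89.1 mol/s.
Outlet amounts (n = n₀ + ν ξ):
  D: 474 − 2(89.1) = 295.8
  B: 0 + 1(89.1) = 89.1
  A: 0 + 1(89.1) = 89.1
Total out = 474 mol/s; y_D = 295.8 / 474 = 0.6241.

0.624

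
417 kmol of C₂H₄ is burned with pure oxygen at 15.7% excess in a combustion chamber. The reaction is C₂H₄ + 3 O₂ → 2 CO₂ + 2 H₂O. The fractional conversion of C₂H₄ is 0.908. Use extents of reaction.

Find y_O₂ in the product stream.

Stoichiometric O₂ = 3 × 417 = 1251 kmol; O₂ fed = 1251 × 1.157 = 1447 kmol.
Fuel reacted = 0.908 × 417 → ξ = 378.6 kmol.
Outlet (n = n₀ + ν ξ):
  C₂H₄: 417 − 1(378.6) = 38.36
  O₂: 1447 − 3(378.6) = 311.5
  CO₂: 0 + 2(378.6) = 757.3
  H₂O: 0 + 2(378.6) = 757.3
Total out = 1864 kmol; y_O₂ = 311.5 / 1864 = 0.1671.

0.167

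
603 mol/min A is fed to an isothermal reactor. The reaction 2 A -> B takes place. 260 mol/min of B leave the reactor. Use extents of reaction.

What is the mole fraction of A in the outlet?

For B: n = n₀ + 1ξ → 260 = 0 + 1ξ, giving ξ = 260 mol/min.
Outlet amounts (n = n₀ + ν ξ):
  A: 603 − 2(260) = 83
  B: 0 + 1(260) = 260
Total out = 343 mol/min; y_A = 83 / 343 = 0.242.

0.242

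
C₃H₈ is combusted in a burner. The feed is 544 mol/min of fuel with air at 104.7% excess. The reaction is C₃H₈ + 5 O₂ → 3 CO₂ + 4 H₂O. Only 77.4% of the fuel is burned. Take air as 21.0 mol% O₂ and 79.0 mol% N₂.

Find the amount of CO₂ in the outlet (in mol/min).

1260 mol/min

Stoichiometric O₂ = 5 × 544 = 2720 mol/min; O₂ fed = 2720 × 2.047 = 5568 mol/min.
N₂ fed = 5568 × 79/21 = 20950 mol/min.
Fuel reacted = 0.774 × 544 → ξ = 421.1 mol/min.
Outlet (n = n₀ + ν ξ):
  C₃H₈: 544 − 1(421.1) = 122.9
  O₂: 5568 − 5(421.1) = 3463
  N₂: 20950 (inert)
  CO₂: 0 + 3(421.1) = 1263
  H₂O: 0 + 4(421.1) = 1684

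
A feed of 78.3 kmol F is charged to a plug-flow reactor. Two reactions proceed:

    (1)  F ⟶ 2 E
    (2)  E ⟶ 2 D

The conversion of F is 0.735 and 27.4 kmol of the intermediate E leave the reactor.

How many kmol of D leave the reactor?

175 kmol

Conversion of F: F consumed = 1ξ₁ = 0.735 × 78.3 → ξ₁ = 57.55 kmol.
E balance: n_E = 0 + 2ξ₁ − 1ξ₂ = 27.4 → ξ₂ = (2·57.55 − 27.4)/1 = 87.7 kmol.
Outlet amounts (n = n₀ + Σ ν·ξ):
  F: 78.3 − 1(57.55) = 20.75
  E: 0 + 2(57.55) − 1(87.7) = 27.4
  D: 0 + 2(87.7) = 175.4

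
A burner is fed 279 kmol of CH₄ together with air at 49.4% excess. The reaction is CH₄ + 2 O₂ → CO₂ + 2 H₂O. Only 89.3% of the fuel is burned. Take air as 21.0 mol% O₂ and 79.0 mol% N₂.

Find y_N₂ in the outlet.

0.738

Stoichiometric O₂ = 2 × 279 = 558 kmol; O₂ fed = 558 × 1.494 = 833.7 kmol.
N₂ fed = 833.7 × 79/21 = 3136 kmol.
Fuel reacted = 0.893 × 279 → ξ = 249.1 kmol.
Outlet (n = n₀ + ν ξ):
  CH₄: 279 − 1(249.1) = 29.85
  O₂: 833.7 − 2(249.1) = 335.4
  N₂: 3136 (inert)
  CO₂: 0 + 1(249.1) = 249.1
  H₂O: 0 + 2(249.1) = 498.3
Total out = 4249 kmol; y_N₂ = 3136 / 4249 = 0.7381.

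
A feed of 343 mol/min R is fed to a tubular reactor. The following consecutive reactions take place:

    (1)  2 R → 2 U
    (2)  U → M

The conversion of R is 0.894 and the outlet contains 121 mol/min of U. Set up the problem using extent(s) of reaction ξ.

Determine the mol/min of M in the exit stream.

Conversion of R: R consumed = 2ξ₁ = 0.894 × 343 → ξ₁ = 153.3 mol/min.
U balance: n_U = 0 + 2ξ₁ − 1ξ₂ = 121 → ξ₂ = (2·153.3 − 121)/1 = 185.6 mol/min.
Outlet amounts (n = n₀ + Σ ν·ξ):
  R: 343 − 2(153.3) = 36.36
  U: 0 + 2(153.3) − 1(185.6) = 121
  M: 0 + 1(185.6) = 185.6

186 mol/min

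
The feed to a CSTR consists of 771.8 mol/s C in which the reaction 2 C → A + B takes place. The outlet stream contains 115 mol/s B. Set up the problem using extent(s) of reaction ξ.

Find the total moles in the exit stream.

For B: n = n₀ + 1ξ → 115 = 0 + 1ξ, giving ξ = 115 mol/s.
Outlet amounts (n = n₀ + ν ξ):
  C: 771.8 − 2(115) = 541.8
  A: 0 + 1(115) = 115
  B: 0 + 1(115) = 115
Total out = 541.8 + 115 + 115 = 771.8 mol/s.

772 mol/s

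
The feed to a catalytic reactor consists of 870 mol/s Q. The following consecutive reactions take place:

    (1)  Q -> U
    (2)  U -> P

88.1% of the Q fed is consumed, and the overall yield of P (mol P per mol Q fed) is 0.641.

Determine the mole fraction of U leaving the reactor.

Conversion of Q: Q consumed = 1ξ₁ = 0.881 × 870 → ξ₁ = 766.5 mol/s.
Yield of P: 1ξ₂ / 870 = 0.641 → ξ₂ = 557.7 mol/s.
Outlet amounts (n = n₀ + Σ ν·ξ):
  Q: 870 − 1(766.5) = 103.5
  U: 0 + 1(766.5) − 1(557.7) = 208.8
  P: 0 + 1(557.7) = 557.7
Total out = 870 mol/s; y_U = 208.8 / 870 = 0.24.

0.24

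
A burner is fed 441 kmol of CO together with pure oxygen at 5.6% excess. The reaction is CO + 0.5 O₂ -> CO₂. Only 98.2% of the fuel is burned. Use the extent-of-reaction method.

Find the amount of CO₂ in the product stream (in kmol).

433 kmol

Stoichiometric O₂ = 0.5 × 441 = 220.5 kmol; O₂ fed = 220.5 × 1.056 = 232.8 kmol.
Fuel reacted = 0.982 × 441 → ξ = 433.1 kmol.
Outlet (n = n₀ + ν ξ):
  CO: 441 − 1(433.1) = 7.938
  O₂: 232.8 − 0.5(433.1) = 16.32
  CO₂: 0 + 1(433.1) = 433.1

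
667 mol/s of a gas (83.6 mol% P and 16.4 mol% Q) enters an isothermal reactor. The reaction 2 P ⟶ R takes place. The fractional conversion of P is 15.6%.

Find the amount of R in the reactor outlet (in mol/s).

43.5 mol/s

P reacted = 0.156 × 557.6 = 86.99 mol/s; ν_P = −2, so ξ = 86.99/2 = 43.49 mol/s.
Outlet amounts (n = n₀ + ν ξ):
  P: 557.6 − 2(43.49) = 470.6
  R: 0 + 1(43.49) = 43.49
  Q: 109.4 (inert)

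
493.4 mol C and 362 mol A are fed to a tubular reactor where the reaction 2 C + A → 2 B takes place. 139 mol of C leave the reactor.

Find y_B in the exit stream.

0.523

For C: n = n₀ − 2ξ → 139 = 493.4 − 2ξ, giving ξ = 177.2 mol.
Outlet amounts (n = n₀ + ν ξ):
  C: 493.4 − 2(177.2) = 139
  A: 362 − 1(177.2) = 184.8
  B: 0 + 2(177.2) = 354.4
Total out = 678.2 mol; y_B = 354.4 / 678.2 = 0.5226.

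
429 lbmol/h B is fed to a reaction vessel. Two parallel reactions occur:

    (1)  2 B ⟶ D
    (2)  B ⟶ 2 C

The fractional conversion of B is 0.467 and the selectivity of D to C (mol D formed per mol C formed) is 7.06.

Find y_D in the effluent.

0.285

Conversion of B: B consumed = 0.467 × 429 = 200.3 lbmol/h = 2ξ₁ + 1ξ₂.
Selectivity: 1ξ₁ / (2ξ₂) = 7.06 → ξ₁ = 14.12 ξ₂.
Substitute: (2·14.12 + 1) ξ₂ = 200.3 → ξ₂ = 6.852 lbmol/h, ξ₁ = 96.75 lbmol/h.
Outlet amounts (n = n₀ + Σ ν·ξ):
  B: 429 − 2(96.75) − 1(6.852) = 228.7
  D: 0 + 1(96.75) = 96.75
  C: 0 + 2(6.852) = 13.7
Total out = 339.1 lbmol/h; y_D = 96.75 / 339.1 = 0.2853.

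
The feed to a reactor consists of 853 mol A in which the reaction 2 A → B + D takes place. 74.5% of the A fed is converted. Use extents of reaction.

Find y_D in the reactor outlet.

A reacted = 0.745 × 853 = 635.5 mol; ν_A = −2, so ξ = 635.5/2 = 317.7 mol.
Outlet amounts (n = n₀ + ν ξ):
  A: 853 − 2(317.7) = 217.5
  B: 0 + 1(317.7) = 317.7
  D: 0 + 1(317.7) = 317.7
Total out = 853 mol; y_D = 317.7 / 853 = 0.3725.

0.372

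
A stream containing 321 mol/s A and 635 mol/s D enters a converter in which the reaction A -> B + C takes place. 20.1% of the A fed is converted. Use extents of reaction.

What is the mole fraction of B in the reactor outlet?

0.0632

A reacted = 0.201 × 321 = 64.52 mol/s; ν_A = −1, so ξ = 64.52/1 = 64.52 mol/s.
Outlet amounts (n = n₀ + ν ξ):
  A: 321 − 1(64.52) = 256.5
  B: 0 + 1(64.52) = 64.52
  C: 0 + 1(64.52) = 64.52
  D: 635 (inert)
Total out = 1021 mol/s; y_B = 64.52 / 1021 = 0.06322.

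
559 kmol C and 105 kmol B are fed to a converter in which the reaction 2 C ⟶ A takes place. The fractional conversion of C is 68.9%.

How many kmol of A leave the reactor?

193 kmol

C reacted = 0.689 × 559 = 385.2 kmol; ν_C = −2, so ξ = 385.2/2 = 192.6 kmol.
Outlet amounts (n = n₀ + ν ξ):
  C: 559 − 2(192.6) = 173.8
  A: 0 + 1(192.6) = 192.6
  B: 105 (inert)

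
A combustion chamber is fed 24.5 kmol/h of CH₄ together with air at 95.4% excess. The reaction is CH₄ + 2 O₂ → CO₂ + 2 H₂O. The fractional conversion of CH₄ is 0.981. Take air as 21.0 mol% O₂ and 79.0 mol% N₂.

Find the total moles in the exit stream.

Stoichiometric O₂ = 2 × 24.5 = 49 kmol/h; O₂ fed = 49 × 1.954 = 95.75 kmol/h.
N₂ fed = 95.75 × 79/21 = 360.2 kmol/h.
Fuel reacted = 0.981 × 24.5 → ξ = 24.03 kmol/h.
Outlet (n = n₀ + ν ξ):
  CH₄: 24.5 − 1(24.03) = 0.4655
  O₂: 95.75 − 2(24.03) = 47.68
  N₂: 360.2 (inert)
  CO₂: 0 + 1(24.03) = 24.03
  H₂O: 0 + 2(24.03) = 48.07
Total out = 0.4655 + 47.68 + 360.2 + 24.03 + 48.07 = 480.4 kmol/h.

480 kmol/h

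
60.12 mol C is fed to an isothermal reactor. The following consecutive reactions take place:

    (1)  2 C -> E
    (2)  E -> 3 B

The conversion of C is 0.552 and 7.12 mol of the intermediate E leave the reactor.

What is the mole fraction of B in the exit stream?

Conversion of C: C consumed = 2ξ₁ = 0.552 × 60.12 → ξ₁ = 16.59 mol.
E balance: n_E = 0 + 1ξ₁ − 1ξ₂ = 7.12 → ξ₂ = (1·16.59 − 7.12)/1 = 9.473 mol.
Outlet amounts (n = n₀ + Σ ν·ξ):
  C: 60.12 − 2(16.59) = 26.93
  E: 0 + 1(16.59) − 1(9.473) = 7.12
  B: 0 + 3(9.473) = 28.42
Total out = 62.47 mol; y_B = 28.42 / 62.47 = 0.4549.

0.455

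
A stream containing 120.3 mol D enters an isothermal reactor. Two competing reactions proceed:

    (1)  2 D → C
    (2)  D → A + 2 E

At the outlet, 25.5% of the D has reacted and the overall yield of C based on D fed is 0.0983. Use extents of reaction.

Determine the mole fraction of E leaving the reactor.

0.115

Yield of C: 1ξ₁ / 120.3 = 0.0983 → ξ₁ = 11.83 mol.
Conversion of D: 2ξ₁ + 1ξ₂ = 0.255 × 120.3 = 30.68 → ξ₂ = 7.026 mol.
Outlet amounts (n = n₀ + Σ ν·ξ):
  D: 120.3 − 2(11.83) − 1(7.026) = 89.62
  C: 0 + 1(11.83) = 11.83
  A: 0 + 1(7.026) = 7.026
  E: 0 + 2(7.026) = 14.05
Total out = 122.5 mol; y_E = 14.05 / 122.5 = 0.1147.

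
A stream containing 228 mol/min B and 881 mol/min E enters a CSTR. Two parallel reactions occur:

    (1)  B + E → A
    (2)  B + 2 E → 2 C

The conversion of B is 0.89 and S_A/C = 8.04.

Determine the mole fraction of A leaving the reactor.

0.211

Conversion of B: B consumed = 0.89 × 228 = 202.9 mol/min = 1ξ₁ + 1ξ₂.
Selectivity: 1ξ₁ / (2ξ₂) = 8.04 → ξ₁ = 16.08 ξ₂.
Substitute: (1·16.08 + 1) ξ₂ = 202.9 → ξ₂ = 11.88 mol/min, ξ₁ = 191 mol/min.
Outlet amounts (n = n₀ + Σ ν·ξ):
  B: 228 − 1(191) − 1(11.88) = 25.08
  E: 881 − 1(191) − 2(11.88) = 666.2
  A: 0 + 1(191) = 191
  C: 0 + 2(11.88) = 23.76
Total out = 906.1 mol/min; y_A = 191 / 906.1 = 0.2108.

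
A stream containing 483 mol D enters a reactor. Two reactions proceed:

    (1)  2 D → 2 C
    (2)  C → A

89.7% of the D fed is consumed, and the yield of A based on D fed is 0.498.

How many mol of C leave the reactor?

193 mol

Conversion of D: D consumed = 2ξ₁ = 0.897 × 483 → ξ₁ = 216.6 mol.
Yield of A: 1ξ₂ / 483 = 0.498 → ξ₂ = 240.5 mol.
Outlet amounts (n = n₀ + Σ ν·ξ):
  D: 483 − 2(216.6) = 49.75
  C: 0 + 2(216.6) − 1(240.5) = 192.7
  A: 0 + 1(240.5) = 240.5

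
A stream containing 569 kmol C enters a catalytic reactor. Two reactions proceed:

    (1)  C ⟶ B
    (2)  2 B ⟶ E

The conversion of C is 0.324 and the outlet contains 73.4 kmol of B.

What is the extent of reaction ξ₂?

Conversion of C: C consumed = 1ξ₁ = 0.324 × 569 → ξ₁ = 184.4 kmol.
B balance: n_B = 0 + 1ξ₁ − 2ξ₂ = 73.4 → ξ₂ = (1·184.4 − 73.4)/2 = 55.48 kmol.
Outlet amounts (n = n₀ + Σ ν·ξ):
  C: 569 − 1(184.4) = 384.6
  B: 0 + 1(184.4) − 2(55.48) = 73.4
  E: 0 + 1(55.48) = 55.48

ξ₂ = 55.5 kmol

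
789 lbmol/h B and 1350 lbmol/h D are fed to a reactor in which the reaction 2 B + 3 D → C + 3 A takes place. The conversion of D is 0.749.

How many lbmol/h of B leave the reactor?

D reacted = 0.749 × 1350 = 1011 lbmol/h; ν_D = −3, so ξ = 1011/3 = 337.1 lbmol/h.
Outlet amounts (n = n₀ + ν ξ):
  B: 789 − 2(337.1) = 114.9
  D: 1350 − 3(337.1) = 338.8
  C: 0 + 1(337.1) = 337.1
  A: 0 + 3(337.1) = 1011

115 lbmol/h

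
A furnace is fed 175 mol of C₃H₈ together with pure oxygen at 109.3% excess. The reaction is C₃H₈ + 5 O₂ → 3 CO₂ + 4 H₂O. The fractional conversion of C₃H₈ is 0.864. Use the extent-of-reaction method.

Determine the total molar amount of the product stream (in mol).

Stoichiometric O₂ = 5 × 175 = 875 mol; O₂ fed = 875 × 2.093 = 1831 mol.
Fuel reacted = 0.864 × 175 → ξ = 151.2 mol.
Outlet (n = n₀ + ν ξ):
  C₃H₈: 175 − 1(151.2) = 23.8
  O₂: 1831 − 5(151.2) = 1075
  CO₂: 0 + 3(151.2) = 453.6
  H₂O: 0 + 4(151.2) = 604.8
Total out = 23.8 + 1075 + 453.6 + 604.8 = 2158 mol.

2160 mol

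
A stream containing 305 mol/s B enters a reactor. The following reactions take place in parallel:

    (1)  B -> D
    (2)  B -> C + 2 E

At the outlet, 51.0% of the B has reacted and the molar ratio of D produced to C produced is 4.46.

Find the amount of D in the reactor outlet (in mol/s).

127 mol/s

Conversion of B: B consumed = 0.51 × 305 = 155.6 mol/s = 1ξ₁ + 1ξ₂.
Selectivity: 1ξ₁ / (1ξ₂) = 4.46 → ξ₁ = 4.46 ξ₂.
Substitute: (1·4.46 + 1) ξ₂ = 155.6 → ξ₂ = 28.49 mol/s, ξ₁ = 127.1 mol/s.
Outlet amounts (n = n₀ + Σ ν·ξ):
  B: 305 − 1(127.1) − 1(28.49) = 149.4
  D: 0 + 1(127.1) = 127.1
  C: 0 + 1(28.49) = 28.49
  E: 0 + 2(28.49) = 56.98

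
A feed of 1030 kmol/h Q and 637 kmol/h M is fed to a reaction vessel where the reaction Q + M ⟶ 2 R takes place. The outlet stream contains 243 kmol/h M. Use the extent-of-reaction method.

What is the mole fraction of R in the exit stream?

0.473

For M: n = n₀ − 1ξ → 243 = 637 − 1ξ, giving ξ = 394 kmol/h.
Outlet amounts (n = n₀ + ν ξ):
  Q: 1030 − 1(394) = 636
  M: 637 − 1(394) = 243
  R: 0 + 2(394) = 788
Total out = 1667 kmol/h; y_R = 788 / 1667 = 0.4727.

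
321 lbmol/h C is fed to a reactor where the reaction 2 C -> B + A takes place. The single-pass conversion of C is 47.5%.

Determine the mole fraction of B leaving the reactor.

C reacted = 0.475 × 321 = 152.5 lbmol/h; ν_C = −2, so ξ = 152.5/2 = 76.24 lbmol/h.
Outlet amounts (n = n₀ + ν ξ):
  C: 321 − 2(76.24) = 168.5
  B: 0 + 1(76.24) = 76.24
  A: 0 + 1(76.24) = 76.24
Total out = 321 lbmol/h; y_B = 76.24 / 321 = 0.2375.

0.237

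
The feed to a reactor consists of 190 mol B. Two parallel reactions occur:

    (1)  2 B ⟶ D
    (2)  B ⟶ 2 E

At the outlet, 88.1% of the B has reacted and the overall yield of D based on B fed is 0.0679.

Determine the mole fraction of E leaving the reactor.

Yield of D: 1ξ₁ / 190 = 0.0679 → ξ₁ = 12.9 mol.
Conversion of B: 2ξ₁ + 1ξ₂ = 0.881 × 190 = 167.4 → ξ₂ = 141.6 mol.
Outlet amounts (n = n₀ + Σ ν·ξ):
  B: 190 − 2(12.9) − 1(141.6) = 22.61
  D: 0 + 1(12.9) = 12.9
  E: 0 + 2(141.6) = 283.2
Total out = 318.7 mol; y_E = 283.2 / 318.7 = 0.8886.

0.889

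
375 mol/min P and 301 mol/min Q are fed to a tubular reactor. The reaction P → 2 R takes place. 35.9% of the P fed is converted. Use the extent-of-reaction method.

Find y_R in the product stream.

0.332

P reacted = 0.359 × 375 = 134.6 mol/min; ν_P = −1, so ξ = 134.6/1 = 134.6 mol/min.
Outlet amounts (n = n₀ + ν ξ):
  P: 375 − 1(134.6) = 240.4
  R: 0 + 2(134.6) = 269.2
  Q: 301 (inert)
Total out = 810.6 mol/min; y_R = 269.2 / 810.6 = 0.3322.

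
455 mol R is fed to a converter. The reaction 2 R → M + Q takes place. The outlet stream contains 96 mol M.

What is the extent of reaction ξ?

For M: n = n₀ + 1ξ → 96 = 0 + 1ξ, giving ξ = 96 mol.
Outlet amounts (n = n₀ + ν ξ):
  R: 455 − 2(96) = 263
  M: 0 + 1(96) = 96
  Q: 0 + 1(96) = 96

ξ = 96 mol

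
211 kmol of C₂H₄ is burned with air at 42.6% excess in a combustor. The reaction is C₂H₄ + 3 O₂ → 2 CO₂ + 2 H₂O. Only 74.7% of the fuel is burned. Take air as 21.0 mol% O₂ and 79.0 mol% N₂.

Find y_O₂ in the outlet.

Stoichiometric O₂ = 3 × 211 = 633 kmol; O₂ fed = 633 × 1.426 = 902.7 kmol.
N₂ fed = 902.7 × 79/21 = 3396 kmol.
Fuel reacted = 0.747 × 211 → ξ = 157.6 kmol.
Outlet (n = n₀ + ν ξ):
  C₂H₄: 211 − 1(157.6) = 53.38
  O₂: 902.7 − 3(157.6) = 429.8
  N₂: 3396 (inert)
  CO₂: 0 + 2(157.6) = 315.2
  H₂O: 0 + 2(157.6) = 315.2
Total out = 4509 kmol; y_O₂ = 429.8 / 4509 = 0.09531.

0.0953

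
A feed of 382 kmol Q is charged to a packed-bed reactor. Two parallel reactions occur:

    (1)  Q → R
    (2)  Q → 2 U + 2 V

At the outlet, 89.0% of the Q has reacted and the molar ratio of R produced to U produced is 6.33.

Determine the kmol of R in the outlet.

Conversion of Q: Q consumed = 0.89 × 382 = 340 kmol = 1ξ₁ + 1ξ₂.
Selectivity: 1ξ₁ / (2ξ₂) = 6.33 → ξ₁ = 12.66 ξ₂.
Substitute: (1·12.66 + 1) ξ₂ = 340 → ξ₂ = 24.89 kmol, ξ₁ = 315.1 kmol.
Outlet amounts (n = n₀ + Σ ν·ξ):
  Q: 382 − 1(315.1) − 1(24.89) = 42.02
  R: 0 + 1(315.1) = 315.1
  U: 0 + 2(24.89) = 49.78
  V: 0 + 2(24.89) = 49.78

315 kmol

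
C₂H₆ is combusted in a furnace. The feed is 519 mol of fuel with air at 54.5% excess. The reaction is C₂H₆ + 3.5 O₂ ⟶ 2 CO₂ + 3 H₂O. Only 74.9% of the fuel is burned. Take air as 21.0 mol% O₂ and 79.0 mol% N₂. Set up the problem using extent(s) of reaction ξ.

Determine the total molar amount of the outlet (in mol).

Stoichiometric O₂ = 3.5 × 519 = 1816 mol; O₂ fed = 1816 × 1.545 = 2806 mol.
N₂ fed = 2806 × 79/21 = 10560 mol.
Fuel reacted = 0.749 × 519 → ξ = 388.7 mol.
Outlet (n = n₀ + ν ξ):
  C₂H₆: 519 − 1(388.7) = 130.3
  O₂: 2806 − 3.5(388.7) = 1446
  N₂: 10560 (inert)
  CO₂: 0 + 2(388.7) = 777.5
  H₂O: 0 + 3(388.7) = 1166
Total out = 130.3 + 1446 + 10560 + 777.5 + 1166 = 14080 mol.

14100 mol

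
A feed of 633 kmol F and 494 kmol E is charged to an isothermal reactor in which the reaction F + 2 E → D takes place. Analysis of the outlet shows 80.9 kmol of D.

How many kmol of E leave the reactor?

For D: n = n₀ + 1ξ → 80.9 = 0 + 1ξ, giving ξ = 80.9 kmol.
Outlet amounts (n = n₀ + ν ξ):
  F: 633 − 1(80.9) = 552.1
  E: 494 − 2(80.9) = 332.2
  D: 0 + 1(80.9) = 80.9

332 kmol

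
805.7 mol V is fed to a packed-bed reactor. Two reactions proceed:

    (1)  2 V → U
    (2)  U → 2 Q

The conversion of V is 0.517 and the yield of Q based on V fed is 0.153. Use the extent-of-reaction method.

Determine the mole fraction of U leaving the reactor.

0.222

Conversion of V: V consumed = 2ξ₁ = 0.517 × 805.7 → ξ₁ = 208.3 mol.
Yield of Q: 2ξ₂ / 805.7 = 0.153 → ξ₂ = 61.64 mol.
Outlet amounts (n = n₀ + Σ ν·ξ):
  V: 805.7 − 2(208.3) = 389.2
  U: 0 + 1(208.3) − 1(61.64) = 146.6
  Q: 0 + 2(61.64) = 123.3
Total out = 659.1 mol; y_U = 146.6 / 659.1 = 0.2225.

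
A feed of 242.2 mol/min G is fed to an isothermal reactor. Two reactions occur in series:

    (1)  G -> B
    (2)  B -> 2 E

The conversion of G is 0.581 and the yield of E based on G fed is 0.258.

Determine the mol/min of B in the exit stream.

109 mol/min

Conversion of G: G consumed = 1ξ₁ = 0.581 × 242.2 → ξ₁ = 140.7 mol/min.
Yield of E: 2ξ₂ / 242.2 = 0.258 → ξ₂ = 31.24 mol/min.
Outlet amounts (n = n₀ + Σ ν·ξ):
  G: 242.2 − 1(140.7) = 101.5
  B: 0 + 1(140.7) − 1(31.24) = 109.5
  E: 0 + 2(31.24) = 62.49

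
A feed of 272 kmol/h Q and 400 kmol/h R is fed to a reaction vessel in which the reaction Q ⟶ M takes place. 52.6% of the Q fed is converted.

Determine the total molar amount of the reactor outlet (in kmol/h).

Q reacted = 0.526 × 272 = 143.1 kmol/h; ν_Q = −1, so ξ = 143.1/1 = 143.1 kmol/h.
Outlet amounts (n = n₀ + ν ξ):
  Q: 272 − 1(143.1) = 128.9
  M: 0 + 1(143.1) = 143.1
  R: 400 (inert)
Total out = 128.9 + 143.1 + 400 = 672 kmol/h.

672 kmol/h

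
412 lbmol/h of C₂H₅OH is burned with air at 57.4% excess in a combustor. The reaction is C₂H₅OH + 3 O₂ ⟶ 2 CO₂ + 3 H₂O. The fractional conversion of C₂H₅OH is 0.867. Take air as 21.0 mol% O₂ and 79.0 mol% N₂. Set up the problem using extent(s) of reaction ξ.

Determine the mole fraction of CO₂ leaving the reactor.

Stoichiometric O₂ = 3 × 412 = 1236 lbmol/h; O₂ fed = 1236 × 1.574 = 1945 lbmol/h.
N₂ fed = 1945 × 79/21 = 7319 lbmol/h.
Fuel reacted = 0.867 × 412 → ξ = 357.2 lbmol/h.
Outlet (n = n₀ + ν ξ):
  C₂H₅OH: 412 − 1(357.2) = 54.8
  O₂: 1945 − 3(357.2) = 873.9
  N₂: 7319 (inert)
  CO₂: 0 + 2(357.2) = 714.4
  H₂O: 0 + 3(357.2) = 1072
Total out = 10030 lbmol/h; y_CO₂ = 714.4 / 10030 = 0.0712.

0.0712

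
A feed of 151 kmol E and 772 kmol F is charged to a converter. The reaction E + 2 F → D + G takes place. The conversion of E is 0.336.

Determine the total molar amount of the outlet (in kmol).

872 kmol

E reacted = 0.336 × 151 = 50.74 kmol; ν_E = −1, so ξ = 50.74/1 = 50.74 kmol.
Outlet amounts (n = n₀ + ν ξ):
  E: 151 − 1(50.74) = 100.3
  F: 772 − 2(50.74) = 670.5
  D: 0 + 1(50.74) = 50.74
  G: 0 + 1(50.74) = 50.74
Total out = 100.3 + 670.5 + 50.74 + 50.74 = 872.3 kmol.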